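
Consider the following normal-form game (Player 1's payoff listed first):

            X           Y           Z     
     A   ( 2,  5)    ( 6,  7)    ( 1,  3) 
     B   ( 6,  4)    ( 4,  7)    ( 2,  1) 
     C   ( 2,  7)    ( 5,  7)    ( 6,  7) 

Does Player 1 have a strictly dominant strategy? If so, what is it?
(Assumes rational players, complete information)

No strictly dominant strategy exists for Player 1

Work:
A strategy strictly dominates another if it gives a strictly higher payoff against every opponent action. Compare each pair of P1's strategies column-by-column:
  A vs B: [2 vs 6, 6 vs 4, 1 vs 2] → A does not strictly dominate B (column X: 2 ≤ 6)
  A vs C: [2 vs 2, 6 vs 5, 1 vs 6] → A does not strictly dominate C (column X: 2 ≤ 2)
  B vs A: [6 vs 2, 4 vs 6, 2 vs 1] → B does not strictly dominate A (column Y: 4 ≤ 6)
  B vs C: [6 vs 2, 4 vs 5, 2 vs 6] → B does not strictly dominate C (column Y: 4 ≤ 5)
  C vs A: [2 vs 2, 5 vs 6, 6 vs 1] → C does not strictly dominate A (column X: 2 ≤ 2)
  C vs B: [2 vs 6, 5 vs 4, 6 vs 2] → C does not strictly dominate B (column X: 2 ≤ 6)
No single strategy strictly dominates all others → no strictly dominant strategy.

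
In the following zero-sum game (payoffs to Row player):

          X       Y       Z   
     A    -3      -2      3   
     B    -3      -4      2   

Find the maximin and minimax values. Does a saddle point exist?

Maximin = -3, Minimax = -3, Saddle: True

Work:
Row minimums: [-3, -4] → maximin = -3
Column maximums: [-3, -2, 3] → minimax = -3
Saddle point exists! Game value = -3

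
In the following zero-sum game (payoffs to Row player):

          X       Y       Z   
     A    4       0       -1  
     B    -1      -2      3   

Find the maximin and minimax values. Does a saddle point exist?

Maximin = -1, Minimax = 0, Saddle: False

Work:
Row minimums: [-1, -2] → maximin = -1
Column maximums: [4, 0, 3] → minimax = 0
No saddle point (maximin ≠ minimax). Mixed strategy needed.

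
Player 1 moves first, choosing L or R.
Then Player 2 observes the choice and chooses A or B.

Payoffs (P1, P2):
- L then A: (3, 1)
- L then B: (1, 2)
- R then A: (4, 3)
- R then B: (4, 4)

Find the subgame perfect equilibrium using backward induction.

P1 plays R, P2 plays B after L and B after R; Payoff (4, 4)

Work:
Backward induction:
After L: P2 chooses B → P1 gets 1
After R: P2 chooses B → P1 gets 4
P1 chooses R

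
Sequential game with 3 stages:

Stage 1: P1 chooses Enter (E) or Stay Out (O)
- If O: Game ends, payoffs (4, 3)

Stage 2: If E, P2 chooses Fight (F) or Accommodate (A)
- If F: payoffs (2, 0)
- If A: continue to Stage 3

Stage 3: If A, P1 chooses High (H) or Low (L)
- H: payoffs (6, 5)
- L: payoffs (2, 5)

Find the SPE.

SPE: (E, A, H); Outcome (6, 5)

Work:
Stage 3: P1 chooses H (6 vs 2)
Stage 2: P2: F->0, A->5 (anticipating H). Choose A
Stage 1: P1: O->4, E->6 (anticipating A, H). Choose E
SPE path: E -> A -> H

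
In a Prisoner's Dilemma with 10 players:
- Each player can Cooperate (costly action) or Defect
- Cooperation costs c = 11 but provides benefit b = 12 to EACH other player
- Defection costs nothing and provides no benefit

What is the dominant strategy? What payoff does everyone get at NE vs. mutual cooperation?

Dominant: Defect; NE payoff = 0; Coop payoff = 97

Work:
Defect dominates (saves cost c = 11, benefit to others is external)
NE: All defect → everyone gets 0
If all cooperate: each receives (9)×12 - 11 = 97
Social dilemma: 97 > 0 but NE gives 0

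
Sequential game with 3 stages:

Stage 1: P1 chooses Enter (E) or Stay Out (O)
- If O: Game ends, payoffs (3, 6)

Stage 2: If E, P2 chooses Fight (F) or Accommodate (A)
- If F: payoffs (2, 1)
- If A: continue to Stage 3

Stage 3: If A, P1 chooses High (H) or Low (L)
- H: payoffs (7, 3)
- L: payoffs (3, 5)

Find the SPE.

SPE: (E, A, H); Outcome (7, 3)

Work:
Stage 3: P1 chooses H (7 vs 3)
Stage 2: P2: F->1, A->3 (anticipating H). Choose A
Stage 1: P1: O->3, E->7 (anticipating A, H). Choose E
SPE path: E -> A -> H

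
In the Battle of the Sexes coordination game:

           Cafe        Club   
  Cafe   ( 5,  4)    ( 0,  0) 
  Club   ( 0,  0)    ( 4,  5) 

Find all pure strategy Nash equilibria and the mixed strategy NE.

Pure NE: (Cafe, Cafe) and (Club, Club); Mixed NE: p = 0.5556, q = 0.4444

Work:
Check pure NE:
(Cafe, Cafe): (5, 4) - no unilateral deviation beneficial
(Club, Club): (4, 5) - no unilateral deviation beneficial
Mixed NE: P1 plays Cafe with p = 0.5556, P2 plays Cafe with q = 0.4444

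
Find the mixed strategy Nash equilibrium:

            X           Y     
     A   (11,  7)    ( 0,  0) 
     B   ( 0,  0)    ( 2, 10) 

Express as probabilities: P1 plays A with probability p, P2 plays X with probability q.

p = 0.5882, q = 0.1538

Work:
Find probabilities that make opponent indifferent:
P2 chooses q to make P1 indifferent between A and B
P1 chooses p to make P2 indifferent between X and Y
Mixed NE: P1 plays (A: 0.5882, B: 0.4118), P2 plays (X: 0.1538, Y: 0.8462)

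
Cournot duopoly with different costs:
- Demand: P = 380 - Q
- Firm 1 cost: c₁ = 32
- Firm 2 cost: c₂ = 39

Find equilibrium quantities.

q₁* = 118.33, q₂* = 111.33

Work:
Reaction: q₁ = (380 - 32 - q₂)/2
Reaction: q₂ = (380 - 39 - q₁)/2
Solve simultaneously:
q₁* = (380 - 2×32 + 39)/3 = 118.33
q₂* = (380 - 2×39 + 32)/3 = 111.33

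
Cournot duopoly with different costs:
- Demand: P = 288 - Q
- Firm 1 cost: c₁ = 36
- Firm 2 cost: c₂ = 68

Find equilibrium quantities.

q₁* = 94.67, q₂* = 62.67

Work:
Reaction: q₁ = (288 - 36 - q₂)/2
Reaction: q₂ = (288 - 68 - q₁)/2
Solve simultaneously:
q₁* = (288 - 2×36 + 68)/3 = 94.67
q₂* = (288 - 2×68 + 36)/3 = 62.67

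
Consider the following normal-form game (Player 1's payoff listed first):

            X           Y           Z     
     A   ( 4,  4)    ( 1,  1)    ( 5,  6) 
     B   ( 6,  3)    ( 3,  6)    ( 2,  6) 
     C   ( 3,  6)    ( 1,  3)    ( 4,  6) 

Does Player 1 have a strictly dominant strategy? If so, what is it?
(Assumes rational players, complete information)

No strictly dominant strategy exists for Player 1

Work:
A strategy strictly dominates another if it gives a strictly higher payoff against every opponent action. Compare each pair of P1's strategies column-by-column:
  A vs B: [4 vs 6, 1 vs 3, 5 vs 2] → A does not strictly dominate B (column X: 4 ≤ 6)
  A vs C: [4 vs 3, 1 vs 1, 5 vs 4] → A does not strictly dominate C (column Y: 1 ≤ 1)
  B vs A: [6 vs 4, 3 vs 1, 2 vs 5] → B does not strictly dominate A (column Z: 2 ≤ 5)
  B vs C: [6 vs 3, 3 vs 1, 2 vs 4] → B does not strictly dominate C (column Z: 2 ≤ 4)
  C vs A: [3 vs 4, 1 vs 1, 4 vs 5] → C does not strictly dominate A (column X: 3 ≤ 4)
  C vs B: [3 vs 6, 1 vs 3, 4 vs 2] → C does not strictly dominate B (column X: 3 ≤ 6)
No single strategy strictly dominates all others → no strictly dominant strategy.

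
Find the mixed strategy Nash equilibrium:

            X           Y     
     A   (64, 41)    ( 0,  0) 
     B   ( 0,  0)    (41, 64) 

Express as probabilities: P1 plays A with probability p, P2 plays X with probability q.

p = 0.6095, q = 0.3905

Work:
Find probabilities that make opponent indifferent:
P2 chooses q to make P1 indifferent between A and B
P1 chooses p to make P2 indifferent between X and Y
Mixed NE: P1 plays (A: 0.6095, B: 0.3905), P2 plays (X: 0.3905, Y: 0.6095)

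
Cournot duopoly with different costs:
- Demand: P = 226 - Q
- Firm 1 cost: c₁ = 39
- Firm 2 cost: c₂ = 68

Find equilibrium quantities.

q₁* = 72.0, q₂* = 43.0

Work:
Reaction: q₁ = (226 - 39 - q₂)/2
Reaction: q₂ = (226 - 68 - q₁)/2
Solve simultaneously:
q₁* = (226 - 2×39 + 68)/3 = 72.0
q₂* = (226 - 2×68 + 39)/3 = 43.0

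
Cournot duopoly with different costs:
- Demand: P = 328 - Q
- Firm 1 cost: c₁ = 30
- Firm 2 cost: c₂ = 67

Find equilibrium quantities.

q₁* = 111.67, q₂* = 74.67

Work:
Reaction: q₁ = (328 - 30 - q₂)/2
Reaction: q₂ = (328 - 67 - q₁)/2
Solve simultaneously:
q₁* = (328 - 2×30 + 67)/3 = 111.67
q₂* = (328 - 2×67 + 30)/3 = 74.67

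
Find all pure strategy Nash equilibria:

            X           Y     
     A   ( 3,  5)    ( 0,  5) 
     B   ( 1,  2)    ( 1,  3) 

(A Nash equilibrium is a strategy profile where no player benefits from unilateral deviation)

Nash equilibrium: (A, X), (B, Y)

Work:
Best responses:
  P1 vs X: payoffs [3, 1] → best response A (payoff 3)
  P1 vs Y: payoffs [0, 1] → best response B (payoff 1)
  P2 vs A: payoffs [5, 5] → best response X/Y (payoff 5)
  P2 vs B: payoffs [2, 3] → best response Y (payoff 3)
Mutual best responses: (A,X), (B,Y) → Nash equilibria.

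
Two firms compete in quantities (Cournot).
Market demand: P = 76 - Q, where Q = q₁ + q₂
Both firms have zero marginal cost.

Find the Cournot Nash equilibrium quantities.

q₁* = q₂* = 25.33; P* = 25.33

Work:
Profit: π_i = P·q_i = (a - q_i - q_j)·q_i
FOC: ∂π_i/∂q_i = a - 2q_i - q_j = 0
Reaction function: q_i = (76 - q_j)/2
Symmetry: q* = 76/3 = 25.33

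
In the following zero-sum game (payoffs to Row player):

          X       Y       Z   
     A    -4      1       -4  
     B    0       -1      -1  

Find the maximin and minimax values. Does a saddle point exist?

Maximin = -1, Minimax = -1, Saddle: True

Work:
Row minimums: [-4, -1] → maximin = -1
Column maximums: [0, 1, -1] → minimax = -1
Saddle point exists! Game value = -1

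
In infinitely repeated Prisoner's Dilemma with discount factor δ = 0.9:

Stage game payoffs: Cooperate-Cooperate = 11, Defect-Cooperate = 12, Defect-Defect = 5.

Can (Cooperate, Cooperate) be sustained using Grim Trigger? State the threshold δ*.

δ* = 0.1429; since δ = 0.9 ≥ 0.1429, cooperation can be sustained

Work:
For Grim Trigger:
Cooperate forever: 11/(1-δ)
Defect then punished: 12 + 5·δ/(1-δ)
Need: 11/(1-δ) ≥ 12 + 5·δ/(1-δ)
Solving: δ ≥ (T-R)/(T-P) = (12-11)/(12-5) = 0.1429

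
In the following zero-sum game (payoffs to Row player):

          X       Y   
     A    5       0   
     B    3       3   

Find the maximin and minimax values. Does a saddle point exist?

Maximin = 3, Minimax = 3, Saddle: True

Work:
Row minimums: [0, 3] → maximin = 3
Column maximums: [5, 3] → minimax = 3
Saddle point exists! Game value = 3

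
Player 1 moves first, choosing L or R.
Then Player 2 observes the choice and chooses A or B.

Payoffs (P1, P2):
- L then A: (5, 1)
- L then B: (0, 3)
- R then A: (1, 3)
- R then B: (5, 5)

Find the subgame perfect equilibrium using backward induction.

P1 plays R, P2 plays B after L and B after R; Payoff (5, 5)

Work:
Backward induction:
After L: P2 chooses B → P1 gets 0
After R: P2 chooses B → P1 gets 5
P1 chooses R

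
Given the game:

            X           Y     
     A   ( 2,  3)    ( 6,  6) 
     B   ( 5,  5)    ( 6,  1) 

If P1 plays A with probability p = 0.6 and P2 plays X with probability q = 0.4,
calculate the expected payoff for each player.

E[P1] = 4.88, E[P2] = 3.92

Work:
E[P1] = p·q·π₁(A,X) + p·(1-q)·π₁(A,Y) + (1-p)·q·π₁(B,X) + (1-p)·(1-q)·π₁(B,Y)
= 0.6·0.4·2 + 0.6·0.6·6 + 0.4·0.4·5 + 0.4·0.6·6
= 4.88

E[P2] = 3.92 (similar calculation)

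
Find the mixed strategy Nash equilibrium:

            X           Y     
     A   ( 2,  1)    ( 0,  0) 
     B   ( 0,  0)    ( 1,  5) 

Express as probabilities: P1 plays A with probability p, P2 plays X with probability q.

p = 0.8333, q = 0.3333

Work:
Find probabilities that make opponent indifferent:
P2 chooses q to make P1 indifferent between A and B
P1 chooses p to make P2 indifferent between X and Y
Mixed NE: P1 plays (A: 0.8333, B: 0.1667), P2 plays (X: 0.3333, Y: 0.6667)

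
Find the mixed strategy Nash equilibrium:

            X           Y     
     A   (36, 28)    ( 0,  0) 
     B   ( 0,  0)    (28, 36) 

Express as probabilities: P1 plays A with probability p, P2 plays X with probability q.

p = 0.5625, q = 0.4375

Work:
Find probabilities that make opponent indifferent:
P2 chooses q to make P1 indifferent between A and B
P1 chooses p to make P2 indifferent between X and Y
Mixed NE: P1 plays (A: 0.5625, B: 0.4375), P2 plays (X: 0.4375, Y: 0.5625)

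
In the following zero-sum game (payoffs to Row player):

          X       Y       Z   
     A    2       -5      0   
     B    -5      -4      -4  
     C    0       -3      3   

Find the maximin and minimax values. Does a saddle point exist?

Maximin = -3, Minimax = -3, Saddle: True

Work:
Row minimums: [-5, -5, -3] → maximin = -3
Column maximums: [2, -3, 3] → minimax = -3
Saddle point exists! Game value = -3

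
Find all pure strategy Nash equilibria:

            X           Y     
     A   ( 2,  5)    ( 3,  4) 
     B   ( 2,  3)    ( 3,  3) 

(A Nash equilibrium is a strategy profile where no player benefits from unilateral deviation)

Nash equilibrium: (A, X), (B, X), (B, Y)

Work:
Best responses:
  P1 vs X: payoffs [2, 2] → best response A/B (payoff 2)
  P1 vs Y: payoffs [3, 3] → best response A/B (payoff 3)
  P2 vs A: payoffs [5, 4] → best response X (payoff 5)
  P2 vs B: payoffs [3, 3] → best response X/Y (payoff 3)
Mutual best responses: (A,X), (B,X), (B,Y) → Nash equilibria.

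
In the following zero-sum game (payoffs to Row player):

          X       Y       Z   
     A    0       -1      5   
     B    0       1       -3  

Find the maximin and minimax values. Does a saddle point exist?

Maximin = -1, Minimax = 0, Saddle: False

Work:
Row minimums: [-1, -3] → maximin = -1
Column maximums: [0, 1, 5] → minimax = 0
No saddle point (maximin ≠ minimax). Mixed strategy needed.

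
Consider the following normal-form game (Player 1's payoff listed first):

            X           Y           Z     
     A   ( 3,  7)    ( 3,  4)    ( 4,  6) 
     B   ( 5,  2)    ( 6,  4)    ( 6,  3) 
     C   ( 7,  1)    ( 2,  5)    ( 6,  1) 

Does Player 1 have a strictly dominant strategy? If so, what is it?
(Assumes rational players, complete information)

No strictly dominant strategy exists for Player 1

Work:
A strategy strictly dominates another if it gives a strictly higher payoff against every opponent action. Compare each pair of P1's strategies column-by-column:
  A vs B: [3 vs 5, 3 vs 6, 4 vs 6] → A does not strictly dominate B (column X: 3 ≤ 5)
  A vs C: [3 vs 7, 3 vs 2, 4 vs 6] → A does not strictly dominate C (column X: 3 ≤ 7)
  B vs A: [5 vs 3, 6 vs 3, 6 vs 4] → B strictly dominates A
  B vs C: [5 vs 7, 6 vs 2, 6 vs 6] → B does not strictly dominate C (column X: 5 ≤ 7)
  C vs A: [7 vs 3, 2 vs 3, 6 vs 4] → C does not strictly dominate A (column Y: 2 ≤ 3)
  C vs B: [7 vs 5, 2 vs 6, 6 vs 6] → C does not strictly dominate B (column Y: 2 ≤ 6)
No single strategy strictly dominates all others → no strictly dominant strategy.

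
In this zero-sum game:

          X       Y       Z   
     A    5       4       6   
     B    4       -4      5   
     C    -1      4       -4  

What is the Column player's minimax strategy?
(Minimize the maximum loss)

Column should play Y, value = 4

Work:
Column player minimizes Row's maximum payoff:
Column X: max payoff to Row = 5
Column Y: max payoff to Row = 4
Column Z: max payoff to Row = 6
Minimum is 4, achieved by column Y.
Minimax strategy: Y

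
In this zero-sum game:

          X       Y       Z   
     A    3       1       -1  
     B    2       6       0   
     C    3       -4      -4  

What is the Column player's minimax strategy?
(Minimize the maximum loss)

Column should play Z, value = 0

Work:
Column player minimizes Row's maximum payoff:
Column X: max payoff to Row = 3
Column Y: max payoff to Row = 6
Column Z: max payoff to Row = 0
Minimum is 0, achieved by column Z.
Minimax strategy: Z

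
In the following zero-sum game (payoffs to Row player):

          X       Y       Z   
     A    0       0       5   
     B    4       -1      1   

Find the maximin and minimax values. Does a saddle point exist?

Maximin = 0, Minimax = 0, Saddle: True

Work:
Row minimums: [0, -1] → maximin = 0
Column maximums: [4, 0, 5] → minimax = 0
Saddle point exists! Game value = 0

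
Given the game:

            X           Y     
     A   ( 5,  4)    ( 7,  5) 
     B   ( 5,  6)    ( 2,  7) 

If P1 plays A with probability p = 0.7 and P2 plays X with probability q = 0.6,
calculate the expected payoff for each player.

E[P1] = 5.2, E[P2] = 5.0

Work:
E[P1] = p·q·π₁(A,X) + p·(1-q)·π₁(A,Y) + (1-p)·q·π₁(B,X) + (1-p)·(1-q)·π₁(B,Y)
= 0.7·0.6·5 + 0.7·0.4·7 + 0.3·0.6·5 + 0.3·0.4·2
= 5.2

E[P2] = 5.0 (similar calculation)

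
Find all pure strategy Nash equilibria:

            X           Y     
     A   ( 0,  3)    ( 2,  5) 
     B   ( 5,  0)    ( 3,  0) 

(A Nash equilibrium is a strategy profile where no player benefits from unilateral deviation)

Nash equilibrium: (B, X), (B, Y)

Work:
Best responses:
  P1 vs X: payoffs [0, 5] → best response B (payoff 5)
  P1 vs Y: payoffs [2, 3] → best response B (payoff 3)
  P2 vs A: payoffs [3, 5] → best response Y (payoff 5)
  P2 vs B: payoffs [0, 0] → best response X/Y (payoff 0)
Mutual best responses: (B,X), (B,Y) → Nash equilibria.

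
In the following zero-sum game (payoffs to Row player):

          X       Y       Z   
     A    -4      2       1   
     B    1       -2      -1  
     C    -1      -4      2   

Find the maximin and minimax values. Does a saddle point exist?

Maximin = -2, Minimax = 1, Saddle: False

Work:
Row minimums: [-4, -2, -4] → maximin = -2
Column maximums: [1, 2, 2] → minimax = 1
No saddle point (maximin ≠ minimax). Mixed strategy needed.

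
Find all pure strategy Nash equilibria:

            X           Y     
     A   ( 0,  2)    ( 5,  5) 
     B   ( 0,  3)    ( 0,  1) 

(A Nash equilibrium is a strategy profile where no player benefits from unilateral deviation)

Nash equilibrium: (A, Y), (B, X)

Work:
Best responses:
  P1 vs X: payoffs [0, 0] → best response A/B (payoff 0)
  P1 vs Y: payoffs [5, 0] → best response A (payoff 5)
  P2 vs A: payoffs [2, 5] → best response Y (payoff 5)
  P2 vs B: payoffs [3, 1] → best response X (payoff 3)
Mutual best responses: (A,Y), (B,X) → Nash equilibria.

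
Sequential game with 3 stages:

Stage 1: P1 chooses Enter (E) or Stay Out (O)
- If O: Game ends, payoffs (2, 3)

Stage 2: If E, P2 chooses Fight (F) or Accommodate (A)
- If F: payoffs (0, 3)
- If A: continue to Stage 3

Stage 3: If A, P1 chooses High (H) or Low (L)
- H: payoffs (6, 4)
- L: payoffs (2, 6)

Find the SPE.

SPE: (E, A, H); Outcome (6, 4)

Work:
Stage 3: P1 chooses H (6 vs 2)
Stage 2: P2: F->3, A->4 (anticipating H). Choose A
Stage 1: P1: O->2, E->6 (anticipating A, H). Choose E
SPE path: E -> A -> H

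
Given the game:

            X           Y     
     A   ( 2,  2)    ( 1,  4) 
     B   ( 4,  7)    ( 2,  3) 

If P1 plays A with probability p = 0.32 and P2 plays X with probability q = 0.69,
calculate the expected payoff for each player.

E[P1] = 2.8392, E[P2] = 4.7552

Work:
E[P1] = p·q·π₁(A,X) + p·(1-q)·π₁(A,Y) + (1-p)·q·π₁(B,X) + (1-p)·(1-q)·π₁(B,Y)
= 0.32·0.69·2 + 0.32·0.31·1 + 0.68·0.69·4 + 0.68·0.31·2
= 2.8392

E[P2] = 4.7552 (similar calculation)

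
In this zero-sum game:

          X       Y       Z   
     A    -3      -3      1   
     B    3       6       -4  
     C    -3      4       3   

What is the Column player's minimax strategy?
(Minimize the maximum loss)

Column should play X or Z (all achieve the minimum), value = 3

Work:
Column player minimizes Row's maximum payoff:
Column X: max payoff to Row = 3
Column Y: max payoff to Row = 6
Column Z: max payoff to Row = 3
Minimum is 3, achieved by columns X, Z (tied).
Each of X or Z is a minimax strategy.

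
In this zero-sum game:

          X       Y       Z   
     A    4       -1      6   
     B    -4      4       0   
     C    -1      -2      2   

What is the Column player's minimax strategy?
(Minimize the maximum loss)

Column should play X or Y (all achieve the minimum), value = 4

Work:
Column player minimizes Row's maximum payoff:
Column X: max payoff to Row = 4
Column Y: max payoff to Row = 4
Column Z: max payoff to Row = 6
Minimum is 4, achieved by columns X, Y (tied).
Each of X or Y is a minimax strategy.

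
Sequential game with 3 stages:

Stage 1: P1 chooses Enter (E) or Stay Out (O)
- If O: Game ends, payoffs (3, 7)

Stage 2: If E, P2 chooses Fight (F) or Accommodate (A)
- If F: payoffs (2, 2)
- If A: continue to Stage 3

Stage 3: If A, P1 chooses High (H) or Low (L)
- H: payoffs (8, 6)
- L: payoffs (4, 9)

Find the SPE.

SPE: (E, A, H); Outcome (8, 6)

Work:
Stage 3: P1 chooses H (8 vs 4)
Stage 2: P2: F->2, A->6 (anticipating H). Choose A
Stage 1: P1: O->3, E->8 (anticipating A, H). Choose E
SPE path: E -> A -> H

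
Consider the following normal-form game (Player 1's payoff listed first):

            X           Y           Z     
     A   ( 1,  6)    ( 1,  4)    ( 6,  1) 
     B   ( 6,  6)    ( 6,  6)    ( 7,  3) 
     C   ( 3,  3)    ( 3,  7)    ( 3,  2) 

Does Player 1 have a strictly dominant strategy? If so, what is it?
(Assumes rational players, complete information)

Yes, Player 1's strictly dominant strategy is B

Work:
A strategy strictly dominates another if it gives a strictly higher payoff against every opponent action. Compare each pair of P1's strategies column-by-column:
  A vs B: [1 vs 6, 1 vs 6, 6 vs 7] → A does not strictly dominate B (column X: 1 ≤ 6)
  A vs C: [1 vs 3, 1 vs 3, 6 vs 3] → A does not strictly dominate C (column X: 1 ≤ 3)
  B vs A: [6 vs 1, 6 vs 1, 7 vs 6] → B strictly dominates A
  B vs C: [6 vs 3, 6 vs 3, 7 vs 3] → B strictly dominates C
  C vs A: [3 vs 1, 3 vs 1, 3 vs 6] → C does not strictly dominate A (column Z: 3 ≤ 6)
  C vs B: [3 vs 6, 3 vs 6, 3 vs 7] → C does not strictly dominate B (column X: 3 ≤ 6)
B strictly dominates every other strategy → strictly dominant.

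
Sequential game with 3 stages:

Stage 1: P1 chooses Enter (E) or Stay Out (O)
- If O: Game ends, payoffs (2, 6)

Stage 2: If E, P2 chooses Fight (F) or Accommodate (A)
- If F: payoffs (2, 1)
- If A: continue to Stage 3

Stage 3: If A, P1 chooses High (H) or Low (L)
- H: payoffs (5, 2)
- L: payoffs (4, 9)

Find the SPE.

SPE: (E, A, H); Outcome (5, 2)

Work:
Stage 3: P1 chooses H (5 vs 4)
Stage 2: P2: F->1, A->2 (anticipating H). Choose A
Stage 1: P1: O->2, E->5 (anticipating A, H). Choose E
SPE path: E -> A -> H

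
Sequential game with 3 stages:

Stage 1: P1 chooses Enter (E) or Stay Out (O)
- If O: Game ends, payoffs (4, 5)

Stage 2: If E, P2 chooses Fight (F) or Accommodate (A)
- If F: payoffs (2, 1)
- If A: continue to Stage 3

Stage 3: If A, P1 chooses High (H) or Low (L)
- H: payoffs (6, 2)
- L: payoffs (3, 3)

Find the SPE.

SPE: (E, A, H); Outcome (6, 2)

Work:
Stage 3: P1 chooses H (6 vs 3)
Stage 2: P2: F->1, A->2 (anticipating H). Choose A
Stage 1: P1: O->4, E->6 (anticipating A, H). Choose E
SPE path: E -> A -> H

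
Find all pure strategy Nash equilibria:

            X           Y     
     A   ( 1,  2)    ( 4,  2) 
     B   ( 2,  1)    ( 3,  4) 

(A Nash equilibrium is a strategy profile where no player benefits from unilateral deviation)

Nash equilibrium: (A, Y)

Work:
Best responses:
  P1 vs X: payoffs [1, 2] → best response B (payoff 2)
  P1 vs Y: payoffs [4, 3] → best response A (payoff 4)
  P2 vs A: payoffs [2, 2] → best response X/Y (payoff 2)
  P2 vs B: payoffs [1, 4] → best response Y (payoff 4)
Mutual best responses: (A,Y) → Nash equilibria.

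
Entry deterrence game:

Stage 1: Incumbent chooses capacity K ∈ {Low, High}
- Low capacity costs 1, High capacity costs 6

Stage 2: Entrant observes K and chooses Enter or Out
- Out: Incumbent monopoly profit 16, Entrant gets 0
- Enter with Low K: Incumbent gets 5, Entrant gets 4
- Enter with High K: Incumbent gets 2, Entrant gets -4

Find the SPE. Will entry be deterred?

SPE: (High, Enter|Low, Out|High); Entry deterred. Incumbent net profit = 10

Work:
After Low K: Entrant enters (4 > 0)
After High K: Entrant stays out (-4 < 0)
Incumbent: Low → 5−1=4, High → 16−6=10
Incumbent chooses High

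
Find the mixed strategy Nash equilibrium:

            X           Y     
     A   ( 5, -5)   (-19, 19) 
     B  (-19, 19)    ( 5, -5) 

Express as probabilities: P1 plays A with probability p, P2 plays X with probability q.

p = 0.5, q = 0.5

Work:
Find probabilities that make opponent indifferent:
P2 chooses q to make P1 indifferent between A and B
P1 chooses p to make P2 indifferent between X and Y
Mixed NE: P1 plays (A: 0.5, B: 0.5), P2 plays (X: 0.5, Y: 0.5)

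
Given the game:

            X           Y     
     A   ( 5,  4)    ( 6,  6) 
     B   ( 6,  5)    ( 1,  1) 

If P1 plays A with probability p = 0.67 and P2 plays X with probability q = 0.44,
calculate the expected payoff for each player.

E[P1] = 4.7812, E[P2] = 4.3412

Work:
E[P1] = p·q·π₁(A,X) + p·(1-q)·π₁(A,Y) + (1-p)·q·π₁(B,X) + (1-p)·(1-q)·π₁(B,Y)
= 0.67·0.44·5 + 0.67·0.56·6 + 0.33·0.44·6 + 0.33·0.56·1
= 4.7812

E[P2] = 4.3412 (similar calculation)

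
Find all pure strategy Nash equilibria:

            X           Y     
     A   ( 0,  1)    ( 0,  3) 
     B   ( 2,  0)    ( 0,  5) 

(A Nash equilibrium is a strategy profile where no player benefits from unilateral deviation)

Nash equilibrium: (A, Y), (B, Y)

Work:
Best responses:
  P1 vs X: payoffs [0, 2] → best response B (payoff 2)
  P1 vs Y: payoffs [0, 0] → best response A/B (payoff 0)
  P2 vs A: payoffs [1, 3] → best response Y (payoff 3)
  P2 vs B: payoffs [0, 5] → best response Y (payoff 5)
Mutual best responses: (A,Y), (B,Y) → Nash equilibria.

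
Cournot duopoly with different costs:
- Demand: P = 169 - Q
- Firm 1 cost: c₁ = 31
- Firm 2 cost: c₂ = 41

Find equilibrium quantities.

q₁* = 49.33, q₂* = 39.33

Work:
Reaction: q₁ = (169 - 31 - q₂)/2
Reaction: q₂ = (169 - 41 - q₁)/2
Solve simultaneously:
q₁* = (169 - 2×31 + 41)/3 = 49.33
q₂* = (169 - 2×41 + 31)/3 = 39.33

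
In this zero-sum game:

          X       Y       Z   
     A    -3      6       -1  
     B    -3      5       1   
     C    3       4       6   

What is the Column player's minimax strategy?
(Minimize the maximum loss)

Column should play X, value = 3

Work:
Column player minimizes Row's maximum payoff:
Column X: max payoff to Row = 3
Column Y: max payoff to Row = 6
Column Z: max payoff to Row = 6
Minimum is 3, achieved by column X.
Minimax strategy: X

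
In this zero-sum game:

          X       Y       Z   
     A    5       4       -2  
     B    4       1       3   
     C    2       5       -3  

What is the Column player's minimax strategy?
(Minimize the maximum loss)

Column should play Z, value = 3

Work:
Column player minimizes Row's maximum payoff:
Column X: max payoff to Row = 5
Column Y: max payoff to Row = 5
Column Z: max payoff to Row = 3
Minimum is 3, achieved by column Z.
Minimax strategy: Z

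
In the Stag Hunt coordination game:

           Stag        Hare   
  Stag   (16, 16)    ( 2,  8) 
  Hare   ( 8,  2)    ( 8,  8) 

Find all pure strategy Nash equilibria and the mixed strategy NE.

Pure NE: (Stag, Stag) and (Hare, Hare); Mixed NE: p = 0.4286, q = 0.4286

Work:
Check pure NE:
(Stag, Stag): (16, 16) - no unilateral deviation beneficial
(Hare, Hare): (8, 8) - no unilateral deviation beneficial
Mixed NE: P1 plays Stag with p = 0.4286, P2 plays Stag with q = 0.4286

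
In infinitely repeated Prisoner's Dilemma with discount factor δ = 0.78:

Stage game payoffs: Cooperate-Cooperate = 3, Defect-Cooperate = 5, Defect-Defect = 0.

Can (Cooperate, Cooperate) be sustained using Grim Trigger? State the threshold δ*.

δ* = 0.4; since δ = 0.78 ≥ 0.4, cooperation can be sustained

Work:
For Grim Trigger:
Cooperate forever: 3/(1-δ)
Defect then punished: 5 + 0·δ/(1-δ)
Need: 3/(1-δ) ≥ 5 + 0·δ/(1-δ)
Solving: δ ≥ (T-R)/(T-P) = (5-3)/(5-0) = 0.4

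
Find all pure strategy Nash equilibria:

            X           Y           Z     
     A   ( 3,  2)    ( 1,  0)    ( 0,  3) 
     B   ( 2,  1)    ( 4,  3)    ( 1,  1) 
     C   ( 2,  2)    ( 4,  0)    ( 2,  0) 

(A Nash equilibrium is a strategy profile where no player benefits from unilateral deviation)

Nash equilibrium: (B, Y)

Work:
Best responses:
  P1 vs X: payoffs [3, 2, 2] → best response A (payoff 3)
  P1 vs Y: payoffs [1, 4, 4] → best response B/C (payoff 4)
  P1 vs Z: payoffs [0, 1, 2] → best response C (payoff 2)
  P2 vs A: payoffs [2, 0, 3] → best response Z (payoff 3)
  P2 vs B: payoffs [1, 3, 1] → best response Y (payoff 3)
  P2 vs C: payoffs [2, 0, 0] → best response X (payoff 2)
Mutual best responses: (B,Y) → Nash equilibria.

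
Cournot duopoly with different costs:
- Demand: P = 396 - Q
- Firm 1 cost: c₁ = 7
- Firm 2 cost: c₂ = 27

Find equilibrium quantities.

q₁* = 136.33, q₂* = 116.33

Work:
Reaction: q₁ = (396 - 7 - q₂)/2
Reaction: q₂ = (396 - 27 - q₁)/2
Solve simultaneously:
q₁* = (396 - 2×7 + 27)/3 = 136.33
q₂* = (396 - 2×27 + 7)/3 = 116.33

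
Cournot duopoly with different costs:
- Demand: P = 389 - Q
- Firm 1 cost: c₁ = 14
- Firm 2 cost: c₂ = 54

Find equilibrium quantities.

q₁* = 138.33, q₂* = 98.33

Work:
Reaction: q₁ = (389 - 14 - q₂)/2
Reaction: q₂ = (389 - 54 - q₁)/2
Solve simultaneously:
q₁* = (389 - 2×14 + 54)/3 = 138.33
q₂* = (389 - 2×54 + 14)/3 = 98.33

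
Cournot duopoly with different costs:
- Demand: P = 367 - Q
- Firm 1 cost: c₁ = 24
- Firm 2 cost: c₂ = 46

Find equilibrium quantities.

q₁* = 121.67, q₂* = 99.67

Work:
Reaction: q₁ = (367 - 24 - q₂)/2
Reaction: q₂ = (367 - 46 - q₁)/2
Solve simultaneously:
q₁* = (367 - 2×24 + 46)/3 = 121.67
q₂* = (367 - 2×46 + 24)/3 = 99.67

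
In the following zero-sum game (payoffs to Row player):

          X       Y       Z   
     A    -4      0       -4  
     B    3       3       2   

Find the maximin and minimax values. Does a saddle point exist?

Maximin = 2, Minimax = 2, Saddle: True

Work:
Row minimums: [-4, 2] → maximin = 2
Column maximums: [3, 3, 2] → minimax = 2
Saddle point exists! Game value = 2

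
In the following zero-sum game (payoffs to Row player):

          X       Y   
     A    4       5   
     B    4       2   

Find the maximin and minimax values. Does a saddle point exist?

Maximin = 4, Minimax = 4, Saddle: True

Work:
Row minimums: [4, 2] → maximin = 4
Column maximums: [4, 5] → minimax = 4
Saddle point exists! Game value = 4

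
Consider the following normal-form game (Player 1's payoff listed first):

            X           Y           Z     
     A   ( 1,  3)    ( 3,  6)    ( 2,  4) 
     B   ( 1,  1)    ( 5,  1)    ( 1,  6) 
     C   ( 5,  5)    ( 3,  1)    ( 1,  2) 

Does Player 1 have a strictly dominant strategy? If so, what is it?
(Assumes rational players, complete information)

No strictly dominant strategy exists for Player 1

Work:
A strategy strictly dominates another if it gives a strictly higher payoff against every opponent action. Compare each pair of P1's strategies column-by-column:
  A vs B: [1 vs 1, 3 vs 5, 2 vs 1] → A does not strictly dominate B (column X: 1 ≤ 1)
  A vs C: [1 vs 5, 3 vs 3, 2 vs 1] → A does not strictly dominate C (column X: 1 ≤ 5)
  B vs A: [1 vs 1, 5 vs 3, 1 vs 2] → B does not strictly dominate A (column X: 1 ≤ 1)
  B vs C: [1 vs 5, 5 vs 3, 1 vs 1] → B does not strictly dominate C (column X: 1 ≤ 5)
  C vs A: [5 vs 1, 3 vs 3, 1 vs 2] → C does not strictly dominate A (column Y: 3 ≤ 3)
  C vs B: [5 vs 1, 3 vs 5, 1 vs 1] → C does not strictly dominate B (column Y: 3 ≤ 5)
No single strategy strictly dominates all others → no strictly dominant strategy.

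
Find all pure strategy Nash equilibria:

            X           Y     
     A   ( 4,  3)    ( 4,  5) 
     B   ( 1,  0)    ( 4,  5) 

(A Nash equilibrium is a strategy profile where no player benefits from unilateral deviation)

Nash equilibrium: (A, Y), (B, Y)

Work:
Best responses:
  P1 vs X: payoffs [4, 1] → best response A (payoff 4)
  P1 vs Y: payoffs [4, 4] → best response A/B (payoff 4)
  P2 vs A: payoffs [3, 5] → best response Y (payoff 5)
  P2 vs B: payoffs [0, 5] → best response Y (payoff 5)
Mutual best responses: (A,Y), (B,Y) → Nash equilibria.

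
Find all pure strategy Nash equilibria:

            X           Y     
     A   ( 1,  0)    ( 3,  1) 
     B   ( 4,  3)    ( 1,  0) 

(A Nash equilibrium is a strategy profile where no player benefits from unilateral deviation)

Nash equilibrium: (A, Y), (B, X)

Work:
Best responses:
  P1 vs X: payoffs [1, 4] → best response B (payoff 4)
  P1 vs Y: payoffs [3, 1] → best response A (payoff 3)
  P2 vs A: payoffs [0, 1] → best response Y (payoff 1)
  P2 vs B: payoffs [3, 0] → best response X (payoff 3)
Mutual best responses: (A,Y), (B,X) → Nash equilibria.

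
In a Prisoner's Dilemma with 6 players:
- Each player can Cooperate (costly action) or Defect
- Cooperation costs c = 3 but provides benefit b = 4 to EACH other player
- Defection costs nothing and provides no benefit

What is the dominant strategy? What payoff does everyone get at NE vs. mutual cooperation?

Dominant: Defect; NE payoff = 0; Coop payoff = 17

Work:
Defect dominates (saves cost c = 3, benefit to others is external)
NE: All defect → everyone gets 0
If all cooperate: each receives (5)×4 - 3 = 17
Social dilemma: 17 > 0 but NE gives 0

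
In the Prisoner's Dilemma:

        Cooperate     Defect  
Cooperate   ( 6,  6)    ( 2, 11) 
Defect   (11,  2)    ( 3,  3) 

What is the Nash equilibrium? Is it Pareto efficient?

(Defect, Defect) is NE; not Pareto efficient

Work:
Defect dominates Cooperate for both players:
If P2 cooperates: Defect (11) > Cooperate (6)
If P2 defects: Defect (3) > Cooperate (2)
NE: (Defect, Defect) with payoff (3, 3)
But (Cooperate, Cooperate) = (6, 6) Pareto dominates (3, 3)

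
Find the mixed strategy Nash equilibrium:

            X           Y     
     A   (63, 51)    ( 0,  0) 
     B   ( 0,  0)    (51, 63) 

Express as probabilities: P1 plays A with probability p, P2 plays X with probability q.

p = 0.5526, q = 0.4474

Work:
Find probabilities that make opponent indifferent:
P2 chooses q to make P1 indifferent between A and B
P1 chooses p to make P2 indifferent between X and Y
Mixed NE: P1 plays (A: 0.5526, B: 0.4474), P2 plays (X: 0.4474, Y: 0.5526)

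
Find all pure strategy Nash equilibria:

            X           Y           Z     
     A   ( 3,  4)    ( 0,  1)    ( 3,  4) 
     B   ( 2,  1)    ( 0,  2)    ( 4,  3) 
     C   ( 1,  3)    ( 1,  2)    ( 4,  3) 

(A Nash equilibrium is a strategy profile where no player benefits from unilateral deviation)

Nash equilibrium: (A, X), (B, Z), (C, Z)

Work:
Best responses:
  P1 vs X: payoffs [3, 2, 1] → best response A (payoff 3)
  P1 vs Y: payoffs [0, 0, 1] → best response C (payoff 1)
  P1 vs Z: payoffs [3, 4, 4] → best response B/C (payoff 4)
  P2 vs A: payoffs [4, 1, 4] → best response X/Z (payoff 4)
  P2 vs B: payoffs [1, 2, 3] → best response Z (payoff 3)
  P2 vs C: payoffs [3, 2, 3] → best response X/Z (payoff 3)
Mutual best responses: (A,X), (B,Z), (C,Z) → Nash equilibria.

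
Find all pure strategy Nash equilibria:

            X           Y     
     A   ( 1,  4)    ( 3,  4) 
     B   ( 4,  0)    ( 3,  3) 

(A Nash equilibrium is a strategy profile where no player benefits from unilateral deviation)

Nash equilibrium: (A, Y), (B, Y)

Work:
Best responses:
  P1 vs X: payoffs [1, 4] → best response B (payoff 4)
  P1 vs Y: payoffs [3, 3] → best response A/B (payoff 3)
  P2 vs A: payoffs [4, 4] → best response X/Y (payoff 4)
  P2 vs B: payoffs [0, 3] → best response Y (payoff 3)
Mutual best responses: (A,Y), (B,Y) → Nash equilibria.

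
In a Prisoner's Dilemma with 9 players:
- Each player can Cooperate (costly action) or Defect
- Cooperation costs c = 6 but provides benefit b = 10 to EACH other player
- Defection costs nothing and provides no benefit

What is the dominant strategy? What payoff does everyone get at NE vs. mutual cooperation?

Dominant: Defect; NE payoff = 0; Coop payoff = 74

Work:
Defect dominates (saves cost c = 6, benefit to others is external)
NE: All defect → everyone gets 0
If all cooperate: each receives (8)×10 - 6 = 74
Social dilemma: 74 > 0 but NE gives 0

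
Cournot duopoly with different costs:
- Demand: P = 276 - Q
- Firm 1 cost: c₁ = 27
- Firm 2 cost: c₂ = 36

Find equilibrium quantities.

q₁* = 86.0, q₂* = 77.0

Work:
Reaction: q₁ = (276 - 27 - q₂)/2
Reaction: q₂ = (276 - 36 - q₁)/2
Solve simultaneously:
q₁* = (276 - 2×27 + 36)/3 = 86.0
q₂* = (276 - 2×36 + 27)/3 = 77.0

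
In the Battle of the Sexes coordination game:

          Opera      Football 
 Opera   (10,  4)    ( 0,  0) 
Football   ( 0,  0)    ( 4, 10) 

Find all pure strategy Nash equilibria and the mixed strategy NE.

Pure NE: (Opera, Opera) and (Football, Football); Mixed NE: p = 0.7143, q = 0.2857

Work:
Check pure NE:
(Opera, Opera): (10, 4) - no unilateral deviation beneficial
(Football, Football): (4, 10) - no unilateral deviation beneficial
Mixed NE: P1 plays Opera with p = 0.7143, P2 plays Opera with q = 0.2857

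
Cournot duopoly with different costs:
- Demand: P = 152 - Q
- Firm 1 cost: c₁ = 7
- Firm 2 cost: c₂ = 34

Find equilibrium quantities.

q₁* = 57.33, q₂* = 30.33

Work:
Reaction: q₁ = (152 - 7 - q₂)/2
Reaction: q₂ = (152 - 34 - q₁)/2
Solve simultaneously:
q₁* = (152 - 2×7 + 34)/3 = 57.33
q₂* = (152 - 2×34 + 7)/3 = 30.33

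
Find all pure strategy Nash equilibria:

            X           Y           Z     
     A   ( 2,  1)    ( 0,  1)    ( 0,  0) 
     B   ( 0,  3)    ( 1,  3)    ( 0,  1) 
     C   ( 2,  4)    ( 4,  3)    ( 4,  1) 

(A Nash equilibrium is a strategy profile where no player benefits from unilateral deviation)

Nash equilibrium: (A, X), (C, X)

Work:
Best responses:
  P1 vs X: payoffs [2, 0, 2] → best response A/C (payoff 2)
  P1 vs Y: payoffs [0, 1, 4] → best response C (payoff 4)
  P1 vs Z: payoffs [0, 0, 4] → best response C (payoff 4)
  P2 vs A: payoffs [1, 1, 0] → best response X/Y (payoff 1)
  P2 vs B: payoffs [3, 3, 1] → best response X/Y (payoff 3)
  P2 vs C: payoffs [4, 3, 1] → best response X (payoff 4)
Mutual best responses: (A,X), (C,X) → Nash equilibria.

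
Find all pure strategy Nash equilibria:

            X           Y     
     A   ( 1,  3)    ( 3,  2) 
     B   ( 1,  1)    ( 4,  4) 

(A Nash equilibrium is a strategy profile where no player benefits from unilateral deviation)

Nash equilibrium: (A, X), (B, Y)

Work:
Best responses:
  P1 vs X: payoffs [1, 1] → best response A/B (payoff 1)
  P1 vs Y: payoffs [3, 4] → best response B (payoff 4)
  P2 vs A: payoffs [3, 2] → best response X (payoff 3)
  P2 vs B: payoffs [1, 4] → best response Y (payoff 4)
Mutual best responses: (A,X), (B,Y) → Nash equilibria.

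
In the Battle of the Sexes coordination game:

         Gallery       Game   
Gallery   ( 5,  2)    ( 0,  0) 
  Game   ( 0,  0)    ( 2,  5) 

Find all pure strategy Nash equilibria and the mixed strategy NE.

Pure NE: (Gallery, Gallery) and (Game, Game); Mixed NE: p = 0.7143, q = 0.2857

Work:
Check pure NE:
(Gallery, Gallery): (5, 2) - no unilateral deviation beneficial
(Game, Game): (2, 5) - no unilateral deviation beneficial
Mixed NE: P1 plays Gallery with p = 0.7143, P2 plays Gallery with q = 0.2857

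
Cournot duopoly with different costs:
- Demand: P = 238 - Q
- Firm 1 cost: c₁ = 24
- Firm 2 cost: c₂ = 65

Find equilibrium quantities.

q₁* = 85.0, q₂* = 44.0

Work:
Reaction: q₁ = (238 - 24 - q₂)/2
Reaction: q₂ = (238 - 65 - q₁)/2
Solve simultaneously:
q₁* = (238 - 2×24 + 65)/3 = 85.0
q₂* = (238 - 2×65 + 24)/3 = 44.0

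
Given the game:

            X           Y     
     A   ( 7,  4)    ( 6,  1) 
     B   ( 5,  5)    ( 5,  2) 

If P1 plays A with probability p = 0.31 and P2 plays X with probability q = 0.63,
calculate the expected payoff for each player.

E[P1] = 5.5053, E[P2] = 3.58

Work:
E[P1] = p·q·π₁(A,X) + p·(1-q)·π₁(A,Y) + (1-p)·q·π₁(B,X) + (1-p)·(1-q)·π₁(B,Y)
= 0.31·0.63·7 + 0.31·0.37·6 + 0.69·0.63·5 + 0.69·0.37·5
= 5.5053

E[P2] = 3.58 (similar calculation)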